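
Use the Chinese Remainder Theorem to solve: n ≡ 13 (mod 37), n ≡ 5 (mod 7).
124

Using the Chinese Remainder Theorem:
M = product of moduli = 259
For equation 1: M_1 = 7, 7 ≡ 7 (mod 37), inverse of 7 mod 37 is 16 (check: 7 × 16 = 112 ≡ 1 (mod 37))
For equation 2: M_2 = 37, 37 ≡ 2 (mod 7), inverse of 37 mod 7 is 4 (check: 2 × 4 = 8 ≡ 1 (mod 7))
Combine: n ≡ Σ r_i×M_i×(M_i⁻¹ mod m_i) = 13×7×16 + 5×37×4 = 1456 + 740 = 2196
2196 mod 259 = 124
n ≡ 124 (mod 259)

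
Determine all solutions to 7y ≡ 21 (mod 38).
3

Since gcd(7, 38) = 1 divides 21, a solution exists.
Multiply both sides by the inverse of 7 mod 38:
  7^(-1) mod 38 = 11
  x ≡ 11 × 21 ≡ 231 ≡ 3 (mod 38)
Verification: 7 × 3 = 21 = 0 × 38 + 21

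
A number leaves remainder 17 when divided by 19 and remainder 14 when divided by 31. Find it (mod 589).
M = 19 × 31 = 589. M₁ = 31, y₁ ≡ 8 (mod 19). M₂ = 19, y₂ ≡ 18 (mod 31). k = 17×31×8 + 14×19×18 ≡ 169 (mod 589)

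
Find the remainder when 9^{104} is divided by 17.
By Fermat: 9^{16} ≡ 1 (mod 17). 104 = 6×16 + 8. So 9^{104} ≡ 9^{8} ≡ 1 (mod 17)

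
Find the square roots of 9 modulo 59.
The square roots of 9 mod 59 are 3 and 56. Verify: 3² = 9 ≡ 9 (mod 59)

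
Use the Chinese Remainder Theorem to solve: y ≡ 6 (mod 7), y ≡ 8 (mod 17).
76

Using the Chinese Remainder Theorem:
M = product of moduli = 119
For equation 1: M_1 = 17, 17 ≡ 3 (mod 7), inverse of 17 mod 7 is 5 (check: 3 × 5 = 15 ≡ 1 (mod 7))
For equation 2: M_2 = 7, 7 ≡ 7 (mod 17), inverse of 7 mod 17 is 5 (check: 7 × 5 = 35 ≡ 1 (mod 17))
Combine: y ≡ Σ r_i×M_i×(M_i⁻¹ mod m_i) = 6×17×5 + 8×7×5 = 510 + 280 = 790
790 mod 119 = 76
y ≡ 76 (mod 119)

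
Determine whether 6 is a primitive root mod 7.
p - 1 = 6 has prime divisors 2, 3. Check 6^(6/q) mod 7 for each: 6^(6/2) = 6^3 ≡ 6, 6^(6/3) = 6^2 ≡ 1 (mod 7). Since 6^2 ≡ 1 (mod 7), the order of 6 divides 2 (in fact the order is 2) ≠ 6, so it is not a primitive root.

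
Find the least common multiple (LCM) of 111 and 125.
13875

First find GCD(111, 125) using the Euclidean algorithm:
111 = 0 × 125 + 111
125 = 1 × 111 + 14
111 = 7 × 14 + 13
14 = 1 × 13 + 1
13 = 13 × 1 + 0
GCD(111, 125) = 1

LCM formula: LCM(a, b) = (a × b) / GCD(a, b)
LCM(111, 125) = (111 × 125) / 1
LCM(111, 125) = 13875 / 1
LCM(111, 125) = 13875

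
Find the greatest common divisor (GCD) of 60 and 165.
15

Using the Euclidean algorithm:
60 = 0 × 165 + 60
165 = 2 × 60 + 45
60 = 1 × 45 + 15
45 = 3 × 15 + 0

GCD(60, 165) = 15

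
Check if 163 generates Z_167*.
p - 1 = 166 has prime divisors 2, 83. Check 163^(166/q) mod 167 for each: 163^(166/2) = 163^83 ≡ 166, 163^(166/83) = 163^2 ≡ 16 (mod 167). None of these is 1, so 163 has order 166 = φ(167), so it is a primitive root mod 167.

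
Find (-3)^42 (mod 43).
Using Fermat: (-3)^{42} ≡ 1 (mod 43). 42 ≡ 0 (mod 42). So (-3)^{42} ≡ (-3)^{0} ≡ 1 (mod 43)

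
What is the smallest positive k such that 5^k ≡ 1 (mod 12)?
Powers of 5 mod 12: 5^1≡5, 5^2≡1. Order = 2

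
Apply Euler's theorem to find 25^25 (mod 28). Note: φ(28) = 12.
By Euler: 25^{12} ≡ 1 (mod 28) since gcd(25, 28) = 1. 25 = 2×12 + 1. So 25^{25} ≡ 25^{1} ≡ 25 (mod 28)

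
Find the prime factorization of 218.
2 × 109

Divide by primes starting from smallest:
218 ÷ 2 = 109
109 ÷ 109 = 1

218 = 2 × 109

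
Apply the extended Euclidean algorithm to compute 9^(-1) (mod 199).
Extended GCD: 9(-22) + 199(1) = 1. So 9^(-1) ≡ 177 ≡ 177 (mod 199). Verify: 9 × 177 = 1593 ≡ 1 (mod 199)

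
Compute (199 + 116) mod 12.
3

(199 + 116) = 315
315 mod 12 = 3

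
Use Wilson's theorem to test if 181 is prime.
(180)! mod 181 = 180. Since 180 ≡ -1 (mod 181), 181 is prime.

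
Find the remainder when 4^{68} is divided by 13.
By Fermat: 4^{12} ≡ 1 (mod 13). 68 = 5×12 + 8. So 4^{68} ≡ 4^{8} ≡ 3 (mod 13)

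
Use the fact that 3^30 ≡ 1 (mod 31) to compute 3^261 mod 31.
By Fermat: 3^{30} ≡ 1 (mod 31). 261 = 8×30 + 21. So 3^{261} ≡ 3^{21} ≡ 15 (mod 31)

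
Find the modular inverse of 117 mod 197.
117^(-1) ≡ 32 (mod 197). Verification: 117 × 32 = 3744 ≡ 1 (mod 197)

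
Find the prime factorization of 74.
2 × 37

Divide by primes starting from smallest:
74 ÷ 2 = 37
37 ÷ 37 = 1

74 = 2 × 37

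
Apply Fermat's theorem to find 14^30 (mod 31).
By Fermat's Little Theorem, 14^{30} ≡ 1 (mod 31) since 31 is prime and gcd(14, 31) = 1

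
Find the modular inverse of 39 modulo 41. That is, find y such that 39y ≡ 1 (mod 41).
20

Using Extended Euclidean Algorithm:
gcd(39, 41) = 1
Bezout coefficients: 39 × 20 + 41 × -19 = 1
So 39 × 20 ≡ 1 (mod 41)
The inverse is 20 mod 41 = 20
Verification: 39 × 20 = 780 = 19 × 41 + 1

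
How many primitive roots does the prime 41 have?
Number of primitive roots mod 41 = φ(40) = 16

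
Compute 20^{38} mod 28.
8

Using successive squaring:
Binary expansion of 38: 100110
Powers of 20 mod 28 (each is the square of the previous):
  20^1 ≡ 20 (mod 28)
  20^2 ≡ 20² = 400 ≡ 8 (mod 28)
  20^4 ≡ 8² = 64 ≡ 8 (mod 28)
  20^8 ≡ 8² = 64 ≡ 8 (mod 28)
  20^16 ≡ 8² = 64 ≡ 8 (mod 28)
  20^32 ≡ 8² = 64 ≡ 8 (mod 28)
38 = 32 + 4 + 2, so 20^38 = 20^32 × 20^4 × 20^2 ≡ 8 × 8 × 8 (mod 28)
Multiplying step by step:
  8 × 8 = 64 ≡ 8 (mod 28)
  8 × 8 = 64 ≡ 8 (mod 28)
Result: 20^38 ≡ 8 (mod 28)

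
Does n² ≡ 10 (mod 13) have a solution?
By Euler's criterion: 10^{6} ≡ 1 (mod 13). Since this equals 1, 10 is a QR.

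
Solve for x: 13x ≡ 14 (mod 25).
3

Since gcd(13, 25) = 1 divides 14, a solution exists.
Multiply both sides by the inverse of 13 mod 25:
  13^(-1) mod 25 = 2
  x ≡ 2 × 14 ≡ 28 ≡ 3 (mod 25)
Verification: 13 × 3 = 39 = 1 × 25 + 14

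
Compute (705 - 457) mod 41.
2

(705 - 457) = 248
248 mod 41 = 2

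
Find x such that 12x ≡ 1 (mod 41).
12^(-1) ≡ 24 (mod 41). Verification: 12 × 24 = 288 ≡ 1 (mod 41)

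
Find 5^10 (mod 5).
5 ≡ 0 (mod 5). 10 = 8 + 2 (binary 1010). Repeated squaring mod 5: 0^1 ≡ 0; 0^2 ≡ 0² = 0 ≡ 0; 0^4 ≡ 0² = 0 ≡ 0; 0^8 ≡ 0² = 0 ≡ 0. Multiply: 5^10 ≡ 0^8 × 0^2 ≡ 0 × 0 (mod 5): 0 × 0 = 0 ≡ 0. So 5^10 ≡ 0 (mod 5).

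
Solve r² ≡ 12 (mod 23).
The square roots of 12 mod 23 are 9 and 14. Verify: 9² = 81 ≡ 12 (mod 23)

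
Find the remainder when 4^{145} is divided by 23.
By Fermat: 4^{22} ≡ 1 (mod 23). 145 = 6×22 + 13. So 4^{145} ≡ 4^{13} ≡ 16 (mod 23)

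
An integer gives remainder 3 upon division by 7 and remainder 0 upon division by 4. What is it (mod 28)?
M = 7 × 4 = 28. M₁ = 4, y₁ ≡ 2 (mod 7). M₂ = 7, y₂ ≡ 3 (mod 4). y = 3×4×2 + 0×7×3 ≡ 24 (mod 28). The smallest positive such number is 24.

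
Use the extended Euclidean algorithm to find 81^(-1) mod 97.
Extended GCD: 81(6) + 97(-5) = 1. So 81^(-1) ≡ 6 ≡ 6 (mod 97). Verify: 81 × 6 = 486 ≡ 1 (mod 97)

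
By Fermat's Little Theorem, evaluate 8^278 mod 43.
By Fermat: 8^{42} ≡ 1 (mod 43). 278 = 6×42 + 26. So 8^{278} ≡ 8^{26} ≡ 41 (mod 43)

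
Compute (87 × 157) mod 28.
23

(87 × 157) = 13659
13659 mod 28 = 23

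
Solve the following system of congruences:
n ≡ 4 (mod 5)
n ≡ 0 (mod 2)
4

Using the Chinese Remainder Theorem:
M = product of moduli = 10
For equation 1: M_1 = 2, 2 ≡ 2 (mod 5), inverse of 2 mod 5 is 3 (check: 2 × 3 = 6 ≡ 1 (mod 5))
For equation 2: M_2 = 5, 5 ≡ 1 (mod 2), inverse of 5 mod 2 is 1 (check: 1 × 1 = 1 ≡ 1 (mod 2))
Combine: n ≡ Σ r_i×M_i×(M_i⁻¹ mod m_i) = 4×2×3 + 0×5×1 = 24 + 0 = 24
24 mod 10 = 4
n ≡ 4 (mod 10)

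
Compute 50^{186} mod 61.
60

Using successive squaring:
Binary expansion of 186: 10111010
Powers of 50 mod 61 (each is the square of the previous):
  50^1 ≡ 50 (mod 61)
  50^2 ≡ 50² = 2500 ≡ 60 (mod 61)
  50^4 ≡ 60² = 3600 ≡ 1 (mod 61)
  50^8 ≡ 1² = 1 ≡ 1 (mod 61)
  50^16 ≡ 1² = 1 ≡ 1 (mod 61)
  50^32 ≡ 1² = 1 ≡ 1 (mod 61)
  50^64 ≡ 1² = 1 ≡ 1 (mod 61)
  50^128 ≡ 1² = 1 ≡ 1 (mod 61)
186 = 128 + 32 + 16 + 8 + 2, so 50^186 = 50^128 × 50^32 × 50^16 × 50^8 × 50^2 ≡ 1 × 1 × 1 × 1 × 60 (mod 61)
Multiplying step by step:
  1 × 1 = 1 ≡ 1 (mod 61)
  1 × 1 = 1 ≡ 1 (mod 61)
  1 × 1 = 1 ≡ 1 (mod 61)
  1 × 60 = 60 ≡ 60 (mod 61)
Result: 50^186 ≡ 60 (mod 61)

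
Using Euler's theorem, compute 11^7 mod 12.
By Euler: 11^{4} ≡ 1 (mod 12) since gcd(11, 12) = 1. 7 = 1×4 + 3. So 11^{7} ≡ 11^{3} ≡ 11 (mod 12)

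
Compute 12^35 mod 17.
Using Fermat: 12^{16} ≡ 1 (mod 17). 35 ≡ 3 (mod 16). So 12^{35} ≡ 12^{3} ≡ 11 (mod 17)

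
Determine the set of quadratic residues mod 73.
QRs mod 73: {1, 2, 3, 4, 6, 8, 9, 12, 16, 18, 19, 23, 24, 25, 27, 32, 35, 36, 37, 38, 41, 46, 48, 49, 50, 54, 55, 57, 61, 64, 65, 67, 69, 70, 71, 72}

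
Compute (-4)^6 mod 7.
(-4) ≡ 3 (mod 7). 6 = 4 + 2 (binary 110). Repeated squaring mod 7: 3^1 ≡ 3; 3^2 ≡ 3² = 9 ≡ 2; 3^4 ≡ 2² = 4 ≡ 4. Multiply: (-4)^6 ≡ 3^4 × 3^2 ≡ 4 × 2 (mod 7): 4 × 2 = 8 ≡ 1. So (-4)^6 ≡ 1 (mod 7).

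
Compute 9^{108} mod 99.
36

Using successive squaring:
Binary expansion of 108: 1101100
Powers of 9 mod 99 (each is the square of the previous):
  9^1 ≡ 9 (mod 99)
  9^2 ≡ 9² = 81 ≡ 81 (mod 99)
  9^4 ≡ 81² = 6561 ≡ 27 (mod 99)
  9^8 ≡ 27² = 729 ≡ 36 (mod 99)
  9^16 ≡ 36² = 1296 ≡ 9 (mod 99)
  9^32 ≡ 9² = 81 ≡ 81 (mod 99)
  9^64 ≡ 81² = 6561 ≡ 27 (mod 99)
108 = 64 + 32 + 8 + 4, so 9^108 = 9^64 × 9^32 × 9^8 × 9^4 ≡ 27 × 81 × 36 × 27 (mod 99)
Multiplying step by step:
  27 × 81 = 2187 ≡ 9 (mod 99)
  9 × 36 = 324 ≡ 27 (mod 99)
  27 × 27 = 729 ≡ 36 (mod 99)
Result: 9^108 ≡ 36 (mod 99)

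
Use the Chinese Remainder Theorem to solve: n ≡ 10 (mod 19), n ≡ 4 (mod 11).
48

Using the Chinese Remainder Theorem:
M = product of moduli = 209
For equation 1: M_1 = 11, 11 ≡ 11 (mod 19), inverse of 11 mod 19 is 7 (check: 11 × 7 = 77 ≡ 1 (mod 19))
For equation 2: M_2 = 19, 19 ≡ 8 (mod 11), inverse of 19 mod 11 is 7 (check: 8 × 7 = 56 ≡ 1 (mod 11))
Combine: n ≡ Σ r_i×M_i×(M_i⁻¹ mod m_i) = 10×11×7 + 4×19×7 = 770 + 532 = 1302
1302 mod 209 = 48
n ≡ 48 (mod 209)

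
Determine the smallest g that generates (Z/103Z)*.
5

A primitive root g modulo p has order p-1 = 102
Prime divisors of 102: [2, 3, 17]
g is a primitive root iff g^(102/q) ≢ 1 (mod 103) for each prime divisor q
Testing small values:
  g = 2: 2^51 ≡ 1, 2^34 ≡ 46, 2^6 ≡ 64 (mod 103) → 2^51 ≡ 1, not primitive root
  g = 3: 3^51 ≡ 102, 3^34 ≡ 1, 3^6 ≡ 8 (mod 103) → 3^34 ≡ 1, not primitive root
  g = 4: 4^51 ≡ 1, 4^34 ≡ 56, 4^6 ≡ 79 (mod 103) → 4^51 ≡ 1, not primitive root
  g = 5: 5^51 ≡ 102, 5^34 ≡ 56, 5^6 ≡ 72 (mod 103) → none is 1, primitive root!
The smallest primitive root is 5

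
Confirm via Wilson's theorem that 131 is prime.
(130)! mod 131 = 130. Since this equals -1 (mod 131), Wilson confirms 131 is prime.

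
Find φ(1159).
1080

Prime factorization: 1159 = 19 × 61
Using the formula φ(n) = n × Π(1 - 1/p) for each prime factor p:
φ(1159) = 1159 × (1 - 1/19) × (1 - 1/61)
φ(1159) = 1080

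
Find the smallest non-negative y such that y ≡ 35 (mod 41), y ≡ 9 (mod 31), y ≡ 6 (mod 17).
18485

Using the Chinese Remainder Theorem:
M = product of moduli = 21607
For equation 1: M_1 = 527, 527 ≡ 35 (mod 41), inverse of 527 mod 41 is 34 (check: 35 × 34 = 1190 ≡ 1 (mod 41))
For equation 2: M_2 = 697, 697 ≡ 15 (mod 31), inverse of 697 mod 31 is 29 (check: 15 × 29 = 435 ≡ 1 (mod 31))
For equation 3: M_3 = 1271, 1271 ≡ 13 (mod 17), inverse of 1271 mod 17 is 4 (check: 13 × 4 = 52 ≡ 1 (mod 17))
Combine: y ≡ Σ r_i×M_i×(M_i⁻¹ mod m_i) = 35×527×34 + 9×697×29 + 6×1271×4 = 627130 + 181917 + 30504 = 839551
839551 mod 21607 = 18485
y ≡ 18485 (mod 21607)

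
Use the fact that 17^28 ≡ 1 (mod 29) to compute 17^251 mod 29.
By Fermat: 17^{28} ≡ 1 (mod 29). 251 = 8×28 + 27. So 17^{251} ≡ 17^{27} ≡ 12 (mod 29)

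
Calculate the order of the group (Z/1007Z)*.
936

Prime factorization: 1007 = 19 × 53
Using the formula φ(n) = n × Π(1 - 1/p) for each prime factor p:
φ(1007) = 1007 × (1 - 1/19) × (1 - 1/53)
φ(1007) = 936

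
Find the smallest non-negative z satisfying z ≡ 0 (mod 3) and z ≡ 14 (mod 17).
M = 3 × 17 = 51. M₁ = 17, y₁ ≡ 2 (mod 3). M₂ = 3, y₂ ≡ 6 (mod 17). z = 0×17×2 + 14×3×6 ≡ 48 (mod 51)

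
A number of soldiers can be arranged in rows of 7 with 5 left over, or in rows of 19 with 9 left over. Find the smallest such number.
M = 7 × 19 = 133. M₁ = 19, y₁ ≡ 3 (mod 7). M₂ = 7, y₂ ≡ 11 (mod 19). r = 5×19×3 + 9×7×11 ≡ 47 (mod 133). The smallest positive such number is 47.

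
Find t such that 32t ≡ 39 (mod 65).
52

Since gcd(32, 65) = 1 divides 39, a solution exists.
Multiply both sides by the inverse of 32 mod 65:
  32^(-1) mod 65 = 63
  x ≡ 63 × 39 ≡ 2457 ≡ 52 (mod 65)
Verification: 32 × 52 = 1664 = 25 × 65 + 39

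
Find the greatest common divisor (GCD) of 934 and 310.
2

Using the Euclidean algorithm:
934 = 3 × 310 + 4
310 = 77 × 4 + 2
4 = 2 × 2 + 0

GCD(934, 310) = 2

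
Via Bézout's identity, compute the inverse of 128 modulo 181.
Extended GCD: 128(-41) + 181(29) = 1. So 128^(-1) ≡ 140 ≡ 140 (mod 181). Verify: 128 × 140 = 17920 ≡ 1 (mod 181)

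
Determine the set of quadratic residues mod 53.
QRs mod 53: {1, 4, 6, 7, 9, 10, 11, 13, 15, 16, 17, 24, 25, 28, 29, 36, 37, 38, 40, 42, 43, 44, 46, 47, 49, 52}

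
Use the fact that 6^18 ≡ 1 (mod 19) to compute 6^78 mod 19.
By Fermat: 6^{18} ≡ 1 (mod 19). 78 = 4×18 + 6. So 6^{78} ≡ 6^{6} ≡ 11 (mod 19)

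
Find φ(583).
520

Prime factorization: 583 = 11 × 53
Using the formula φ(n) = n × Π(1 - 1/p) for each prime factor p:
φ(583) = 583 × (1 - 1/11) × (1 - 1/53)
φ(583) = 520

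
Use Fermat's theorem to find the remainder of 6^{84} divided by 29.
1

By Fermat's Little Theorem, a^(p-1) ≡ 1 (mod p) for prime p and gcd(a, p) = 1
Here p = 29, so 6^28 ≡ 1 (mod 29)
We can reduce the exponent: 84 mod 28 = 0
So 6^84 ≡ 6^0 (mod 29)
Computing: 6^0 mod 29 = 1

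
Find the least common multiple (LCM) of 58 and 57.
3306

First find GCD(58, 57) using the Euclidean algorithm:
58 = 1 × 57 + 1
57 = 57 × 1 + 0
GCD(58, 57) = 1

LCM formula: LCM(a, b) = (a × b) / GCD(a, b)
LCM(58, 57) = (58 × 57) / 1
LCM(58, 57) = 3306 / 1
LCM(58, 57) = 3306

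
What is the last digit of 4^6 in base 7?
6 = 4 + 2 (binary 110). Repeated squaring mod 7: 4^1 ≡ 4; 4^2 ≡ 4² = 16 ≡ 2; 4^4 ≡ 2² = 4 ≡ 4. Multiply: 4^6 = 4^4 × 4^2 ≡ 4 × 2 (mod 7): 4 × 2 = 8 ≡ 1. So 4^6 ≡ 1 (mod 7).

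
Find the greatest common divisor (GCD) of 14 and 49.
7

Using the Euclidean algorithm:
14 = 0 × 49 + 14
49 = 3 × 14 + 7
14 = 2 × 7 + 0

GCD(14, 49) = 7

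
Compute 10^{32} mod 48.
16

Using successive squaring:
Binary expansion of 32: 100000
Powers of 10 mod 48 (each is the square of the previous):
  10^1 ≡ 10 (mod 48)
  10^2 ≡ 10² = 100 ≡ 4 (mod 48)
  10^4 ≡ 4² = 16 ≡ 16 (mod 48)
  10^8 ≡ 16² = 256 ≡ 16 (mod 48)
  10^16 ≡ 16² = 256 ≡ 16 (mod 48)
  10^32 ≡ 16² = 256 ≡ 16 (mod 48)
32 is a power of 2, so 10^32 is the last square: ≡ 16 (mod 48)
Result: 10^32 ≡ 16 (mod 48)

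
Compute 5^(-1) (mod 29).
5^(-1) ≡ 6 (mod 29). Verification: 5 × 6 = 30 ≡ 1 (mod 29)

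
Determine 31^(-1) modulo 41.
31^(-1) ≡ 4 (mod 41). Verification: 31 × 4 = 124 ≡ 1 (mod 41)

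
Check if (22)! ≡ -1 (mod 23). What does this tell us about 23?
(22)! mod 23 = 22. Since this equals -1 (mod 23), Wilson confirms 23 is prime.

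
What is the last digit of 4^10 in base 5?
10 = 8 + 2 (binary 1010). Repeated squaring mod 5: 4^1 ≡ 4; 4^2 ≡ 4² = 16 ≡ 1; 4^4 ≡ 1² = 1 ≡ 1; 4^8 ≡ 1² = 1 ≡ 1. Multiply: 4^10 = 4^8 × 4^2 ≡ 1 × 1 (mod 5): 1 × 1 = 1 ≡ 1. So 4^10 ≡ 1 (mod 5).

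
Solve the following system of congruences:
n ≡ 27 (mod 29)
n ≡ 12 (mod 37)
752

Using the Chinese Remainder Theorem:
M = product of moduli = 1073
For equation 1: M_1 = 37, 37 ≡ 8 (mod 29), inverse of 37 mod 29 is 11 (check: 8 × 11 = 88 ≡ 1 (mod 29))
For equation 2: M_2 = 29, 29 ≡ 29 (mod 37), inverse of 29 mod 37 is 23 (check: 29 × 23 = 667 ≡ 1 (mod 37))
Combine: n ≡ Σ r_i×M_i×(M_i⁻¹ mod m_i) = 27×37×11 + 12×29×23 = 10989 + 8004 = 18993
18993 mod 1073 = 752
n ≡ 752 (mod 1073)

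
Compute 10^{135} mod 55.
10

Using successive squaring:
Binary expansion of 135: 10000111
Powers of 10 mod 55 (each is the square of the previous):
  10^1 ≡ 10 (mod 55)
  10^2 ≡ 10² = 100 ≡ 45 (mod 55)
  10^4 ≡ 45² = 2025 ≡ 45 (mod 55)
  10^8 ≡ 45² = 2025 ≡ 45 (mod 55)
  10^16 ≡ 45² = 2025 ≡ 45 (mod 55)
  10^32 ≡ 45² = 2025 ≡ 45 (mod 55)
  10^64 ≡ 45² = 2025 ≡ 45 (mod 55)
  10^128 ≡ 45² = 2025 ≡ 45 (mod 55)
135 = 128 + 4 + 2 + 1, so 10^135 = 10^128 × 10^4 × 10^2 × 10^1 ≡ 45 × 45 × 45 × 10 (mod 55)
Multiplying step by step:
  45 × 45 = 2025 ≡ 45 (mod 55)
  45 × 45 = 2025 ≡ 45 (mod 55)
  45 × 10 = 450 ≡ 10 (mod 55)
Result: 10^135 ≡ 10 (mod 55)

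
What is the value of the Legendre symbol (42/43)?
(42/43) = 42^{21} mod 43 = -1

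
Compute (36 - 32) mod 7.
4

(36 - 32) = 4
4 mod 7 = 4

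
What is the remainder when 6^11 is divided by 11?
Using Fermat: 6^{10} ≡ 1 (mod 11). 11 ≡ 1 (mod 10). So 6^{11} ≡ 6^{1} ≡ 6 (mod 11)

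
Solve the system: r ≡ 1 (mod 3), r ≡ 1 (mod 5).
M = 3 × 5 = 15. M₁ = 5, y₁ ≡ 2 (mod 3). M₂ = 3, y₂ ≡ 2 (mod 5). r = 1×5×2 + 1×3×2 ≡ 1 (mod 15)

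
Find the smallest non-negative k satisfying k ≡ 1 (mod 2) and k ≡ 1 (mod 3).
M = 2 × 3 = 6. M₁ = 3, y₁ ≡ 1 (mod 2). M₂ = 2, y₂ ≡ 2 (mod 3). k = 1×3×1 + 1×2×2 ≡ 1 (mod 6)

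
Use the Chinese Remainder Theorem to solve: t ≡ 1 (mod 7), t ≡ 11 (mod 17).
M = 7 × 17 = 119. M₁ = 17, y₁ ≡ 5 (mod 7). M₂ = 7, y₂ ≡ 5 (mod 17). t = 1×17×5 + 11×7×5 ≡ 113 (mod 119)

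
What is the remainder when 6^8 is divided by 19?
8 = 8 (binary 1000). Repeated squaring mod 19: 6^1 ≡ 6; 6^2 ≡ 6² = 36 ≡ 17; 6^4 ≡ 17² = 289 ≡ 4; 6^8 ≡ 4² = 16 ≡ 16. So 6^8 ≡ 16 (mod 19).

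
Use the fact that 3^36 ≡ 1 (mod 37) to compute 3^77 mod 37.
By Fermat: 3^{36} ≡ 1 (mod 37). 77 = 2×36 + 5. So 3^{77} ≡ 3^{5} ≡ 21 (mod 37)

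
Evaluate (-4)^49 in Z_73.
Using repeated squaring. (-4) ≡ 69 (mod 73). 49 = 32 + 16 + 1 (binary 110001). Repeated squaring mod 73: 69^1 ≡ 69; 69^2 ≡ 69² = 4761 ≡ 16; 69^4 ≡ 16² = 256 ≡ 37; 69^8 ≡ 37² = 1369 ≡ 55; 69^16 ≡ 55² = 3025 ≡ 32; 69^32 ≡ 32² = 1024 ≡ 2. Multiply: (-4)^49 ≡ 69^32 × 69^16 × 69^1 ≡ 2 × 32 × 69 (mod 73): 2 × 32 = 64 ≡ 64; 64 × 69 = 4416 ≡ 36. So (-4)^49 ≡ 36 (mod 73).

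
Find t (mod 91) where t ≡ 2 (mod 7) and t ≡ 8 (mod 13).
M = 7 × 13 = 91. M₁ = 13, y₁ ≡ 6 (mod 7). M₂ = 7, y₂ ≡ 2 (mod 13). t = 2×13×6 + 8×7×2 ≡ 86 (mod 91)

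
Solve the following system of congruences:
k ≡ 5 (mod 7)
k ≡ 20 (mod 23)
89

Using the Chinese Remainder Theorem:
M = product of moduli = 161
For equation 1: M_1 = 23, 23 ≡ 2 (mod 7), inverse of 23 mod 7 is 4 (check: 2 × 4 = 8 ≡ 1 (mod 7))
For equation 2: M_2 = 7, 7 ≡ 7 (mod 23), inverse of 7 mod 23 is 10 (check: 7 × 10 = 70 ≡ 1 (mod 23))
Combine: k ≡ Σ r_i×M_i×(M_i⁻¹ mod m_i) = 5×23×4 + 20×7×10 = 460 + 1400 = 1860
1860 mod 161 = 89
k ≡ 89 (mod 161)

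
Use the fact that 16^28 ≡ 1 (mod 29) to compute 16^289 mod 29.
By Fermat: 16^{28} ≡ 1 (mod 29). 289 ≡ 9 (mod 28). So 16^{289} ≡ 16^{9} ≡ 24 (mod 29)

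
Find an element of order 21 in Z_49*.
2 has order 21 mod 49 since 2^{21} ≡ 1 (mod 49) and no smaller power works.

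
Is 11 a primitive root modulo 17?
Yes

To verify, check if 11^(16/q) ≢ 1 (mod 17) for each prime divisor q of 16
Divisors of 16 = 16: [1, 2, 4, 8, 16]
  11^(16/2) = 11^8 ≡ 16 (mod 17)
Conclusion: 11 is a primitive root modulo 17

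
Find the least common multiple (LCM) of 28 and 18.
252

First find GCD(28, 18) using the Euclidean algorithm:
28 = 1 × 18 + 10
18 = 1 × 10 + 8
10 = 1 × 8 + 2
8 = 4 × 2 + 0
GCD(28, 18) = 2

LCM formula: LCM(a, b) = (a × b) / GCD(a, b)
LCM(28, 18) = (28 × 18) / 2
LCM(28, 18) = 504 / 2
LCM(28, 18) = 252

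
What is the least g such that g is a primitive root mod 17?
p - 1 = 16 has prime divisors 2. h is a primitive root mod 17 iff h^(16/q) ≢ 1 (mod 17) for each such q.
h = 2: 2^8 ≡ 1 (mod 17); 2^8 ≡ 1, so not a primitive root.
h = 3: 3^8 ≡ 16 (mod 17); none is 1, so 3 has order 16 and is a primitive root.
The smallest primitive root mod 17 is g = 3.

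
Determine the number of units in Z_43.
42

Prime factorization: 43 = 43
Using the formula φ(n) = n × Π(1 - 1/p) for each prime factor p:
φ(43) = 43 × (1 - 1/43)
φ(43) = 42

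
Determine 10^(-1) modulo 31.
10^(-1) ≡ 28 (mod 31). Verification: 10 × 28 = 280 ≡ 1 (mod 31)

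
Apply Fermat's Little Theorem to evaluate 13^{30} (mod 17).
16

By Fermat's Little Theorem, a^(p-1) ≡ 1 (mod p) for prime p and gcd(a, p) = 1
Here p = 17, so 13^16 ≡ 1 (mod 17)
We can reduce the exponent: 30 mod 16 = 14
So 13^30 ≡ 13^14 (mod 17)
Computing: 13^14 mod 17 = 16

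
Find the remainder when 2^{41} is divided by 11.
By Fermat: 2^{10} ≡ 1 (mod 11). 41 = 4×10 + 1. So 2^{41} ≡ 2^{1} ≡ 2 (mod 11)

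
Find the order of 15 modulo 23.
Powers of 15 mod 23: 15^1≡15, 15^2≡18, 15^3≡17, 15^4≡2, 15^5≡7, 15^6≡13, 15^7≡11, 15^8≡4, 15^9≡14, 15^10≡3, 15^11≡22, 15^12≡8, 15^13≡5, 15^14≡6, 15^15≡21, 15^16≡16, 15^17≡10, 15^18≡12, 15^19≡19, 15^20≡9, 15^21≡20, 15^22≡1. Order = 22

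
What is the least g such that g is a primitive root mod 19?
p - 1 = 18 has prime divisors 2, 3. h is a primitive root mod 19 iff h^(18/q) ≢ 1 (mod 19) for each such q.
h = 2: 2^9 ≡ 18, 2^6 ≡ 7 (mod 19); none is 1, so 2 has order 18 and is a primitive root.
The smallest primitive root mod 19 is g = 2.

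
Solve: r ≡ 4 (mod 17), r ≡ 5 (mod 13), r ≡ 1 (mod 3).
M = 17 × 13 × 3 = 663. M₁ = 39, y₁ ≡ 7 (mod 17). M₂ = 51, y₂ ≡ 12 (mod 13). M₃ = 221, y₃ ≡ 2 (mod 3). r = 4×39×7 + 5×51×12 + 1×221×2 ≡ 616 (mod 663)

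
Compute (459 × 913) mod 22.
11

(459 × 913) = 419067
419067 mod 22 = 11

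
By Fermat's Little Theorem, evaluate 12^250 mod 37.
By Fermat: 12^{36} ≡ 1 (mod 37). 250 ≡ 34 (mod 36). So 12^{250} ≡ 12^{34} ≡ 9 (mod 37)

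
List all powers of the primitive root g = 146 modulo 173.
g^1, g^2, ..., g^{172} mod 173: {146, 37, 39, 158, 59, 137, 107, 52, 153, 21, 125, 85, 127, 31, 28, 109, 171, 54, 99, 95, 30, 55, 72, 132, 69, 40, 131, 96, 3, 92, 111, 117, 128, 4, 65, 148, 156, 113, 63, 29, 82, 35, 93, 84, 154, 167, 162, 124, 112, 90, 165, 43, 50, 34, 120, 47, 115, 9, 103, 160, 5, 38, 12, 22, 98, 122, 166, 16, 87, 73, 105, 106, 79, 116, 155, 140, 26, 163, 97, 149, 129, 150, 102, 14, 141, 172, 27, 136, 134, 15, 114, 36, 66, 121, 20, 152, 48, 88, 46, 142, 145, 64, 2, 119, 74, 78, 143, 118, 101, 41, 104, 133, 42, 77, 170, 81, 62, 56, 45, 169, 108, 25, 17, 60, 110, 144, 91, 138, 80, 89, 19, 6, 11, 49, 61, 83, 8, 130, 123, 139, 53, 126, 58, 164, 70, 13, 168, 135, 161, 151, 75, 51, 7, 157, 86, 100, 68, 67, 94, 57, 18, 33, 147, 10, 76, 24, 44, 23, 71, 159, 32, 1}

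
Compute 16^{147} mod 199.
28

Using successive squaring:
Binary expansion of 147: 10010011
Powers of 16 mod 199 (each is the square of the previous):
  16^1 ≡ 16 (mod 199)
  16^2 ≡ 16² = 256 ≡ 57 (mod 199)
  16^4 ≡ 57² = 3249 ≡ 65 (mod 199)
  16^8 ≡ 65² = 4225 ≡ 46 (mod 199)
  16^16 ≡ 46² = 2116 ≡ 126 (mod 199)
  16^32 ≡ 126² = 15876 ≡ 155 (mod 199)
  16^64 ≡ 155² = 24025 ≡ 145 (mod 199)
  16^128 ≡ 145² = 21025 ≡ 130 (mod 199)
147 = 128 + 16 + 2 + 1, so 16^147 = 16^128 × 16^16 × 16^2 × 16^1 ≡ 130 × 126 × 57 × 16 (mod 199)
Multiplying step by step:
  130 × 126 = 16380 ≡ 62 (mod 199)
  62 × 57 = 3534 ≡ 151 (mod 199)
  151 × 16 = 2416 ≡ 28 (mod 199)
Result: 16^147 ≡ 28 (mod 199)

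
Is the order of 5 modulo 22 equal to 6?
No, the actual order is 5, not 6.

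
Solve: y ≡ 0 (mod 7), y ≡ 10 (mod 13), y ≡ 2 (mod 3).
M = 7 × 13 × 3 = 273. M₁ = 39, y₁ ≡ 2 (mod 7). M₂ = 21, y₂ ≡ 5 (mod 13). M₃ = 91, y₃ ≡ 1 (mod 3). y = 0×39×2 + 10×21×5 + 2×91×1 ≡ 140 (mod 273)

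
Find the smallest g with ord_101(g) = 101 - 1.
p - 1 = 100 has prime divisors 2, 5. h is a primitive root mod 101 iff h^(100/q) ≢ 1 (mod 101) for each such q.
h = 2: 2^50 ≡ 100, 2^20 ≡ 95 (mod 101); none is 1, so 2 has order 100 and is a primitive root.
The smallest primitive root mod 101 is g = 2.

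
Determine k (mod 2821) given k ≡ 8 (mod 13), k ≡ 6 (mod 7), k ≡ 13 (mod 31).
2400

Using the Chinese Remainder Theorem:
M = product of moduli = 2821
For equation 1: M_1 = 217, 217 ≡ 9 (mod 13), inverse of 217 mod 13 is 3 (check: 9 × 3 = 27 ≡ 1 (mod 13))
For equation 2: M_2 = 403, 403 ≡ 4 (mod 7), inverse of 403 mod 7 is 2 (check: 4 × 2 = 8 ≡ 1 (mod 7))
For equation 3: M_3 = 91, 91 ≡ 29 (mod 31), inverse of 91 mod 31 is 15 (check: 29 × 15 = 435 ≡ 1 (mod 31))
Combine: k ≡ Σ r_i×M_i×(M_i⁻¹ mod m_i) = 8×217×3 + 6×403×2 + 13×91×15 = 5208 + 4836 + 17745 = 27789
27789 mod 2821 = 2400
k ≡ 2400 (mod 2821)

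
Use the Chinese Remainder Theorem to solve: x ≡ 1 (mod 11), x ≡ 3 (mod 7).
45

Using the Chinese Remainder Theorem:
M = product of moduli = 77
For equation 1: M_1 = 7, 7 ≡ 7 (mod 11), inverse of 7 mod 11 is 8 (check: 7 × 8 = 56 ≡ 1 (mod 11))
For equation 2: M_2 = 11, 11 ≡ 4 (mod 7), inverse of 11 mod 7 is 2 (check: 4 × 2 = 8 ≡ 1 (mod 7))
Combine: x ≡ Σ r_i×M_i×(M_i⁻¹ mod m_i) = 1×7×8 + 3×11×2 = 56 + 66 = 122
122 mod 77 = 45
x ≡ 45 (mod 77)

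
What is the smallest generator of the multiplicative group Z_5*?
p - 1 = 4 has prime divisors 2. h is a primitive root mod 5 iff h^(4/q) ≢ 1 (mod 5) for each such q.
h = 2: 2^2 ≡ 4 (mod 5); none is 1, so 2 has order 4 and is a primitive root.
The smallest primitive root mod 5 is g = 2.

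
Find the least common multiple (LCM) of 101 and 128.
12928

First find GCD(101, 128) using the Euclidean algorithm:
101 = 0 × 128 + 101
128 = 1 × 101 + 27
101 = 3 × 27 + 20
27 = 1 × 20 + 7
20 = 2 × 7 + 6
7 = 1 × 6 + 1
6 = 6 × 1 + 0
GCD(101, 128) = 1

LCM formula: LCM(a, b) = (a × b) / GCD(a, b)
LCM(101, 128) = (101 × 128) / 1
LCM(101, 128) = 12928 / 1
LCM(101, 128) = 12928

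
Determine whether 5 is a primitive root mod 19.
p - 1 = 18 has prime divisors 2, 3. Check 5^(18/q) mod 19 for each: 5^(18/2) = 5^9 ≡ 1, 5^(18/3) = 5^6 ≡ 7 (mod 19). Since 5^9 ≡ 1 (mod 19), the order of 5 divides 9 (in fact the order is 9) ≠ 18, so it is not a primitive root.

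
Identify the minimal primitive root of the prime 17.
p - 1 = 16 has prime divisors 2. h is a primitive root mod 17 iff h^(16/q) ≢ 1 (mod 17) for each such q.
h = 2: 2^8 ≡ 1 (mod 17); 2^8 ≡ 1, so not a primitive root.
h = 3: 3^8 ≡ 16 (mod 17); none is 1, so 3 has order 16 and is a primitive root.
The smallest primitive root mod 17 is g = 3.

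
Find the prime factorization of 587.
587

Divide by primes starting from smallest:
587 ÷ 587 = 1

587 = 587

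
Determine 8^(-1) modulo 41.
8^(-1) ≡ 36 (mod 41). Verification: 8 × 36 = 288 ≡ 1 (mod 41)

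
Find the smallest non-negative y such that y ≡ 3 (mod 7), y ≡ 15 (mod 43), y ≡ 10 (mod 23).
3713

Using the Chinese Remainder Theorem:
M = product of moduli = 6923
For equation 1: M_1 = 989, 989 ≡ 2 (mod 7), inverse of 989 mod 7 is 4 (check: 2 × 4 = 8 ≡ 1 (mod 7))
For equation 2: M_2 = 161, 161 ≡ 32 (mod 43), inverse of 161 mod 43 is 39 (check: 32 × 39 = 1248 ≡ 1 (mod 43))
For equation 3: M_3 = 301, 301 ≡ 2 (mod 23), inverse of 301 mod 23 is 12 (check: 2 × 12 = 24 ≡ 1 (mod 23))
Combine: y ≡ Σ r_i×M_i×(M_i⁻¹ mod m_i) = 3×989×4 + 15×161×39 + 10×301×12 = 11868 + 94185 + 36120 = 142173
142173 mod 6923 = 3713
y ≡ 3713 (mod 6923)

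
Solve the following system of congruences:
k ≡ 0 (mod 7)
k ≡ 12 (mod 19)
126

Using the Chinese Remainder Theorem:
M = product of moduli = 133
For equation 1: M_1 = 19, 19 ≡ 5 (mod 7), inverse of 19 mod 7 is 3 (check: 5 × 3 = 15 ≡ 1 (mod 7))
For equation 2: M_2 = 7, 7 ≡ 7 (mod 19), inverse of 7 mod 19 is 11 (check: 7 × 11 = 77 ≡ 1 (mod 19))
Combine: k ≡ Σ r_i×M_i×(M_i⁻¹ mod m_i) = 0×19×3 + 12×7×11 = 0 + 924 = 924
924 mod 133 = 126
k ≡ 126 (mod 133)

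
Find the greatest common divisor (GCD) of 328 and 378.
2

Using the Euclidean algorithm:
328 = 0 × 378 + 328
378 = 1 × 328 + 50
328 = 6 × 50 + 28
50 = 1 × 28 + 22
28 = 1 × 22 + 6
22 = 3 × 6 + 4
6 = 1 × 4 + 2
4 = 2 × 2 + 0

GCD(328, 378) = 2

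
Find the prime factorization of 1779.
3 × 593

Divide by primes starting from smallest:
1779 ÷ 3 = 593
593 ÷ 593 = 1

1779 = 3 × 593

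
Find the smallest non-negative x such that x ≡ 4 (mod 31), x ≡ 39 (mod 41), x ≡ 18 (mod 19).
531

Using the Chinese Remainder Theorem:
M = product of moduli = 24149
For equation 1: M_1 = 779, 779 ≡ 4 (mod 31), inverse of 779 mod 31 is 8 (check: 4 × 8 = 32 ≡ 1 (mod 31))
For equation 2: M_2 = 589, 589 ≡ 15 (mod 41), inverse of 589 mod 41 is 11 (check: 15 × 11 = 165 ≡ 1 (mod 41))
For equation 3: M_3 = 1271, 1271 ≡ 17 (mod 19), inverse of 1271 mod 19 is 9 (check: 17 × 9 = 153 ≡ 1 (mod 19))
Combine: x ≡ Σ r_i×M_i×(M_i⁻¹ mod m_i) = 4×779×8 + 39×589×11 + 18×1271×9 = 24928 + 252681 + 205902 = 483511
483511 mod 24149 = 531
x ≡ 531 (mod 24149)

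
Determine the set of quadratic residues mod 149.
QRs mod 149: {1, 4, 5, 6, 7, 9, 16, 17, 19, 20, 22, 24, 25, 26, 28, 29, 30, 31, 33, 35, 36, 37, 39, 42, 45, 46, 47, 49, 53, 54, 61, 63, 64, 67, 68, 69, 73, 76, 80, 81, 82, 85, 86, 88, 95, 96, 100, 102, 103, 104, 107, 110, 112, 113, 114, 116, 118, 119, 120, 121, 123, 124, 125, 127, 129, 130, 132, 133, 140, 142, 143, 144, 145, 148}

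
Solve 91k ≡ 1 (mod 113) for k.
77

Using Extended Euclidean Algorithm:
gcd(91, 113) = 1
Bezout coefficients: 91 × -36 + 113 × 29 = 1
So 91 × -36 ≡ 1 (mod 113)
The inverse is -36 mod 113 = 77
Verification: 91 × 77 = 7007 = 62 × 113 + 1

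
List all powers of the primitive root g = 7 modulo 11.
g^1, g^2, ..., g^{10} mod 11: {7, 5, 2, 3, 10, 4, 6, 9, 8, 1}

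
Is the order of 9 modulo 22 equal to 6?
No, the actual order is 5, not 6.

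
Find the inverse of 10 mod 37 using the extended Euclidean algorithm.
Extended GCD: 10(-11) + 37(3) = 1. So 10^(-1) ≡ 26 ≡ 26 (mod 37). Verify: 10 × 26 = 260 ≡ 1 (mod 37)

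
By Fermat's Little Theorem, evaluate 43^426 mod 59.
By Fermat: 43^{58} ≡ 1 (mod 59). 426 = 7×58 + 20. So 43^{426} ≡ 43^{20} ≡ 53 (mod 59)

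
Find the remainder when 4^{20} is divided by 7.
By Fermat: 4^{6} ≡ 1 (mod 7). 20 = 3×6 + 2. So 4^{20} ≡ 4^{2} ≡ 2 (mod 7)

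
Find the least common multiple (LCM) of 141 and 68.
9588

First find GCD(141, 68) using the Euclidean algorithm:
141 = 2 × 68 + 5
68 = 13 × 5 + 3
5 = 1 × 3 + 2
3 = 1 × 2 + 1
2 = 2 × 1 + 0
GCD(141, 68) = 1

LCM formula: LCM(a, b) = (a × b) / GCD(a, b)
LCM(141, 68) = (141 × 68) / 1
LCM(141, 68) = 9588 / 1
LCM(141, 68) = 9588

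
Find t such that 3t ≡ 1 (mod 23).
3^(-1) ≡ 8 (mod 23). Verification: 3 × 8 = 24 ≡ 1 (mod 23)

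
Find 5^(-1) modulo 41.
33

Using Extended Euclidean Algorithm:
gcd(5, 41) = 1
Bezout coefficients: 5 × -8 + 41 × 1 = 1
So 5 × -8 ≡ 1 (mod 41)
The inverse is -8 mod 41 = 33
Verification: 5 × 33 = 165 = 4 × 41 + 1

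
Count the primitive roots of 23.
10

The number of primitive roots modulo p is φ(p-1) = φ(22)
φ(22) = 10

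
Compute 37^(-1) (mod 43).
37^(-1) ≡ 7 (mod 43). Verification: 37 × 7 = 259 ≡ 1 (mod 43)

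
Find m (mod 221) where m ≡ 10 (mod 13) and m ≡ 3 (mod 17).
M = 13 × 17 = 221. M₁ = 17, y₁ ≡ 10 (mod 13). M₂ = 13, y₂ ≡ 4 (mod 17). m = 10×17×10 + 3×13×4 ≡ 88 (mod 221)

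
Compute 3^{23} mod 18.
9

Using successive squaring:
Binary expansion of 23: 10111
Powers of 3 mod 18 (each is the square of the previous):
  3^1 ≡ 3 (mod 18)
  3^2 ≡ 3² = 9 ≡ 9 (mod 18)
  3^4 ≡ 9² = 81 ≡ 9 (mod 18)
  3^8 ≡ 9² = 81 ≡ 9 (mod 18)
  3^16 ≡ 9² = 81 ≡ 9 (mod 18)
23 = 16 + 4 + 2 + 1, so 3^23 = 3^16 × 3^4 × 3^2 × 3^1 ≡ 9 × 9 × 9 × 3 (mod 18)
Multiplying step by step:
  9 × 9 = 81 ≡ 9 (mod 18)
  9 × 9 = 81 ≡ 9 (mod 18)
  9 × 3 = 27 ≡ 9 (mod 18)
Result: 3^23 ≡ 9 (mod 18)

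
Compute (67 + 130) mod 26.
15

(67 + 130) = 197
197 mod 26 = 15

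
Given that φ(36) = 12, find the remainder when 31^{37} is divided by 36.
By Euler: 31^{12} ≡ 1 (mod 36) since gcd(31, 36) = 1. 37 = 3×12 + 1. So 31^{37} ≡ 31^{1} ≡ 31 (mod 36)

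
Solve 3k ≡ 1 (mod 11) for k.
4

Using Extended Euclidean Algorithm:
gcd(3, 11) = 1
Bezout coefficients: 3 × 4 + 11 × -1 = 1
So 3 × 4 ≡ 1 (mod 11)
The inverse is 4 mod 11 = 4
Verification: 3 × 4 = 12 = 1 × 11 + 1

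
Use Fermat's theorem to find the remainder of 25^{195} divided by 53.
52

By Fermat's Little Theorem, a^(p-1) ≡ 1 (mod p) for prime p and gcd(a, p) = 1
Here p = 53, so 25^52 ≡ 1 (mod 53)
We can reduce the exponent: 195 mod 52 = 39
So 25^195 ≡ 25^39 (mod 53)
Computing: 25^39 mod 53 = 52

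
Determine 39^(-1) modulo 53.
39^(-1) ≡ 34 (mod 53). Verification: 39 × 34 = 1326 ≡ 1 (mod 53)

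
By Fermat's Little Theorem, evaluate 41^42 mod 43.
By Fermat's Little Theorem, 41^{42} ≡ 1 (mod 43) since 43 is prime and gcd(41, 43) = 1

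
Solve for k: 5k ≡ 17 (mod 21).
16

Since gcd(5, 21) = 1 divides 17, a solution exists.
Multiply both sides by the inverse of 5 mod 21:
  5^(-1) mod 21 = 17
  x ≡ 17 × 17 ≡ 289 ≡ 16 (mod 21)
Verification: 5 × 16 = 80 = 3 × 21 + 17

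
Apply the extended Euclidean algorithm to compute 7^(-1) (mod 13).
Extended GCD: 7(2) + 13(-1) = 1. So 7^(-1) ≡ 2 ≡ 2 (mod 13). Verify: 7 × 2 = 14 ≡ 1 (mod 13)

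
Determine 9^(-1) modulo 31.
9^(-1) ≡ 7 (mod 31). Verification: 9 × 7 = 63 ≡ 1 (mod 31)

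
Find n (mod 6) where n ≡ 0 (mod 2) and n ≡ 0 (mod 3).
M = 2 × 3 = 6. M₁ = 3, y₁ ≡ 1 (mod 2). M₂ = 2, y₂ ≡ 2 (mod 3). n = 0×3×1 + 0×2×2 ≡ 0 (mod 6)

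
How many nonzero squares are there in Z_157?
For prime 157, there are (p-1)/2 = (157-1)/2 = 78 quadratic residues (excluding 0).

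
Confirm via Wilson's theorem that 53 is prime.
(52)! mod 53 = 52. Since this equals -1 (mod 53), Wilson confirms 53 is prime.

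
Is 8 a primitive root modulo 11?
Yes

To verify, check if 8^(10/q) ≢ 1 (mod 11) for each prime divisor q of 10
Divisors of 10 = 10: [1, 2, 5, 10]
  8^(10/2) = 8^5 ≡ 10 (mod 11)
  8^(10/5) = 8^2 ≡ 9 (mod 11)
Conclusion: 8 is a primitive root modulo 11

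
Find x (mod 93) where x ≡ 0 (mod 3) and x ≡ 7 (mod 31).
M = 3 × 31 = 93. M₁ = 31, y₁ ≡ 1 (mod 3). M₂ = 3, y₂ ≡ 21 (mod 31). x = 0×31×1 + 7×3×21 ≡ 69 (mod 93)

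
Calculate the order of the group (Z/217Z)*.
180

Prime factorization: 217 = 7 × 31
Using the formula φ(n) = n × Π(1 - 1/p) for each prime factor p:
φ(217) = 217 × (1 - 1/7) × (1 - 1/31)
φ(217) = 180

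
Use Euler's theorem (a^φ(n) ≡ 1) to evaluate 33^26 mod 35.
By Euler: 33^{24} ≡ 1 (mod 35) since gcd(33, 35) = 1. 26 = 1×24 + 2. So 33^{26} ≡ 33^{2} ≡ 4 (mod 35)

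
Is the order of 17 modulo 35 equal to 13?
No, the actual order is 12, not 13.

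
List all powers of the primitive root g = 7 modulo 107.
g^1, g^2, ..., g^{106} mod 107: {7, 49, 22, 47, 8, 56, 71, 69, 55, 64, 20, 33, 17, 12, 84, 53, 50, 29, 96, 30, 103, 79, 18, 19, 26, 75, 97, 37, 45, 101, 65, 27, 82, 39, 59, 92, 2, 14, 98, 44, 94, 16, 5, 35, 31, 3, 21, 40, 66, 34, 24, 61, 106, 100, 58, 85, 60, 99, 51, 36, 38, 52, 43, 87, 74, 90, 95, 23, 54, 57, 78, 11, 77, 4, 28, 89, 88, 81, 32, 10, 70, 62, 6, 42, 80, 25, 68, 48, 15, 105, 93, 9, 63, 13, 91, 102, 72, 76, 104, 86, 67, 41, 73, 83, 46, 1}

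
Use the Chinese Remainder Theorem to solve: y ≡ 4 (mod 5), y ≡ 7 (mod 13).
M = 5 × 13 = 65. M₁ = 13, y₁ ≡ 2 (mod 5). M₂ = 5, y₂ ≡ 8 (mod 13). y = 4×13×2 + 7×5×8 ≡ 59 (mod 65)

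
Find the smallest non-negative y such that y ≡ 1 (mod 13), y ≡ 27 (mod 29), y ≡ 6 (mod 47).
9829

Using the Chinese Remainder Theorem:
M = product of moduli = 17719
For equation 1: M_1 = 1363, 1363 ≡ 11 (mod 13), inverse of 1363 mod 13 is 6 (check: 11 × 6 = 66 ≡ 1 (mod 13))
For equation 2: M_2 = 611, 611 ≡ 2 (mod 29), inverse of 611 mod 29 is 15 (check: 2 × 15 = 30 ≡ 1 (mod 29))
For equation 3: M_3 = 377, 377 ≡ 1 (mod 47), inverse of 377 mod 47 is 1 (check: 1 × 1 = 1 ≡ 1 (mod 47))
Combine: y ≡ Σ r_i×M_i×(M_i⁻¹ mod m_i) = 1×1363×6 + 27×611×15 + 6×377×1 = 8178 + 247455 + 2262 = 257895
257895 mod 17719 = 9829
y ≡ 9829 (mod 17719)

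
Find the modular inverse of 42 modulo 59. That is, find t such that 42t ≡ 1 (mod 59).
52

Using Extended Euclidean Algorithm:
gcd(42, 59) = 1
Bezout coefficients: 42 × -7 + 59 × 5 = 1
So 42 × -7 ≡ 1 (mod 59)
The inverse is -7 mod 59 = 52
Verification: 42 × 52 = 2184 = 37 × 59 + 1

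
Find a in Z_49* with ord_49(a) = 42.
3 has order 42 mod 49 since 3^{42} ≡ 1 (mod 49) and no smaller power works.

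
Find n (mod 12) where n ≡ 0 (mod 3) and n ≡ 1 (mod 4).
M = 3 × 4 = 12. M₁ = 4, y₁ ≡ 1 (mod 3). M₂ = 3, y₂ ≡ 3 (mod 4). n = 0×4×1 + 1×3×3 ≡ 9 (mod 12)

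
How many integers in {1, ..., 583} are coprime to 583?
520

Prime factorization: 583 = 11 × 53
Using the formula φ(n) = n × Π(1 - 1/p) for each prime factor p:
φ(583) = 583 × (1 - 1/11) × (1 - 1/53)
φ(583) = 520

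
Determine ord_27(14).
Powers of 14 mod 27: 14^1≡14, 14^2≡7, 14^3≡17, 14^4≡22, 14^5≡11, 14^6≡19, 14^7≡23, 14^8≡25, 14^9≡26, 14^10≡13, 14^11≡20, 14^12≡10, 14^13≡5, 14^14≡16, 14^15≡8, 14^16≡4, 14^17≡2, 14^18≡1. Order = 18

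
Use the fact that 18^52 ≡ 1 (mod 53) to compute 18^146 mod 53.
By Fermat: 18^{52} ≡ 1 (mod 53). 146 = 2×52 + 42. So 18^{146} ≡ 18^{42} ≡ 7 (mod 53)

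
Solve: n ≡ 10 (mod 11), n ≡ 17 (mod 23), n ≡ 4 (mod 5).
M = 11 × 23 × 5 = 1265. M₁ = 115, y₁ ≡ 9 (mod 11). M₂ = 55, y₂ ≡ 18 (mod 23). M₃ = 253, y₃ ≡ 2 (mod 5). n = 10×115×9 + 17×55×18 + 4×253×2 ≡ 109 (mod 1265)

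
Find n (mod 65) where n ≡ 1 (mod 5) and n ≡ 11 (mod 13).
M = 5 × 13 = 65. M₁ = 13, y₁ ≡ 2 (mod 5). M₂ = 5, y₂ ≡ 8 (mod 13). n = 1×13×2 + 11×5×8 ≡ 11 (mod 65)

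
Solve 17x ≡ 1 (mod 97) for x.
40

Using Extended Euclidean Algorithm:
gcd(17, 97) = 1
Bezout coefficients: 17 × 40 + 97 × -7 = 1
So 17 × 40 ≡ 1 (mod 97)
The inverse is 40 mod 97 = 40
Verification: 17 × 40 = 680 = 7 × 97 + 1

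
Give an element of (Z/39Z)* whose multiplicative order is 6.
4 has order 6 mod 39 since 4^{6} ≡ 1 (mod 39) and no smaller power works.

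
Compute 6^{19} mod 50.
46

Using successive squaring:
Binary expansion of 19: 10011
Powers of 6 mod 50 (each is the square of the previous):
  6^1 ≡ 6 (mod 50)
  6^2 ≡ 6² = 36 ≡ 36 (mod 50)
  6^4 ≡ 36² = 1296 ≡ 46 (mod 50)
  6^8 ≡ 46² = 2116 ≡ 16 (mod 50)
  6^16 ≡ 16² = 256 ≡ 6 (mod 50)
19 = 16 + 2 + 1, so 6^19 = 6^16 × 6^2 × 6^1 ≡ 6 × 36 × 6 (mod 50)
Multiplying step by step:
  6 × 36 = 216 ≡ 16 (mod 50)
  16 × 6 = 96 ≡ 46 (mod 50)
Result: 6^19 ≡ 46 (mod 50)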